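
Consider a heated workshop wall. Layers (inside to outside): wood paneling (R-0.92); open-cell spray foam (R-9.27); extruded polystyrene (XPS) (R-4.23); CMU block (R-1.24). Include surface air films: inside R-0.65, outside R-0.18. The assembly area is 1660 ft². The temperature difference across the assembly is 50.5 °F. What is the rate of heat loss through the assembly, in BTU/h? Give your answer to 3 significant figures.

5080 BTU/h

R_total = 0.65 + 0.92 + 9.27 + 4.23 + 1.24 + 0.18 = 16.49 ft²·°F·h/BTU
Q = A·ΔT/R = 1660 × 50.5 / 16.49 = 5084 BTU/h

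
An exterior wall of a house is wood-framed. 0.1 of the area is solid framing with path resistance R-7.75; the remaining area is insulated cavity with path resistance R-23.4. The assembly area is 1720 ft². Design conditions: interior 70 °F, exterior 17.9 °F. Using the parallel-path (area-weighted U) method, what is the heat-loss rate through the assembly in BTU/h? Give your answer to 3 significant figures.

U_eff = 0.9/23.4 + 0.1/7.75 = 0.03846 + 0.0129 = 0.05136
R_eff = 1/U_eff = 19.47 ft²·°F·h/BTU
Q = 1720 × (70 − 17.9) / 19.47 = 4603 BTU/h

4600 BTU/h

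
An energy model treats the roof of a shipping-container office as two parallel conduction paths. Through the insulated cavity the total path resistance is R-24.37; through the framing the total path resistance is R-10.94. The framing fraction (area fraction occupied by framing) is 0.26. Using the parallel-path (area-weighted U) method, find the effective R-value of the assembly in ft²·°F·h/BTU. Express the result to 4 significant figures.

U_eff = 0.74/24.37 + 0.26/10.94 = 0.030365 + 0.023766 = 0.054131
R_eff = 1/U_eff = 18.474 ft²·°F·h/BTU

18.47 ft²·°F·h/BTU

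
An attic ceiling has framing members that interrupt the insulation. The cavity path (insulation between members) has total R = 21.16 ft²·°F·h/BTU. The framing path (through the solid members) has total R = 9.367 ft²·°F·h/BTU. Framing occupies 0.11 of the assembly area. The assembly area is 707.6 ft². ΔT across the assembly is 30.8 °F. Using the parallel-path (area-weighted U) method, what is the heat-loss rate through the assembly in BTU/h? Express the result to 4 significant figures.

1173 BTU/h

U_eff = 0.89/21.16 + 0.11/9.367 = 0.04206 + 0.011743 = 0.053804
R_eff = 1/U_eff = 18.586 ft²·°F·h/BTU
Q = 707.6 × 30.8 / 18.586 = 1172.6 BTU/h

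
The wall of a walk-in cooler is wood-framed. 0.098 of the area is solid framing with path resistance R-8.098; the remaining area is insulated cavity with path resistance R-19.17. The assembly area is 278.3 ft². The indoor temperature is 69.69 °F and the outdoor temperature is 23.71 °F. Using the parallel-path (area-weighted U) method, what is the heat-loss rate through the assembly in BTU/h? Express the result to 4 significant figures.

757.0 BTU/h

U_eff = 0.902/19.17 + 0.098/8.098 = 0.047053 + 0.012102 = 0.059154
R_eff = 1/U_eff = 16.905 ft²·°F·h/BTU
Q = 278.3 × (69.69 − 23.71) / 16.905 = 756.95 BTU/h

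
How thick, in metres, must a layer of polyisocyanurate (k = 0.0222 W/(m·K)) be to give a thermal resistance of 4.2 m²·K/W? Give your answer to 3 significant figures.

L = R·k = 4.2 × 0.0222 = 0.09324 m

0.0932 m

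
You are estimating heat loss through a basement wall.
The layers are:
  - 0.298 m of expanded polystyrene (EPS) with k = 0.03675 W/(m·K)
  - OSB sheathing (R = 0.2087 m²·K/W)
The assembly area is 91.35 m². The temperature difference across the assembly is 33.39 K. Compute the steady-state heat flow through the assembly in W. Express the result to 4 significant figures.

0.298/0.03675 = 8.1088
R_total = 8.1088 + 0.2087 = 8.3175 m²·K/W
Q = A·ΔT/R = 91.35 × 33.39 / 8.3175 = 366.72 W

366.7 W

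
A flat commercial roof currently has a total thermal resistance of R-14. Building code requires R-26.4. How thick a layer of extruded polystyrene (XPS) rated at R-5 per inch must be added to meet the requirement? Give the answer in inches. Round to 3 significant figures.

ΔR = 26.4 − 14 = 12.4 ft²·°F·h/BTU
L = ΔR / (R/in) = 12.4/5 = 2.48 in

2.48 in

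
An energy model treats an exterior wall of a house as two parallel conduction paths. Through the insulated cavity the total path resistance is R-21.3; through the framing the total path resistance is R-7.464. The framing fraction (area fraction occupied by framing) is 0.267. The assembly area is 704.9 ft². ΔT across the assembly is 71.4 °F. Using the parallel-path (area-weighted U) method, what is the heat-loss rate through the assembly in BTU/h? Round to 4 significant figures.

3532 BTU/h

U_eff = 0.733/21.3 + 0.267/7.464 = 0.034413 + 0.035772 = 0.070185
R_eff = 1/U_eff = 14.248 ft²·°F·h/BTU
Q = 704.9 × 71.4 / 14.248 = 3532.4 BTU/h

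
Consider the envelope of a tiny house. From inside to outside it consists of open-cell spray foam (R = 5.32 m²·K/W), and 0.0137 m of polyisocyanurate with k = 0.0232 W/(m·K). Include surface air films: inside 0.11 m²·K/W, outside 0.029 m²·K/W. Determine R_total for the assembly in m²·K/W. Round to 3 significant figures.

6.05 m²·K/W

0.0137/0.0232 = 0.5905
R_total = 0.11 + 5.32 + 0.5905 + 0.029 = 6.05 m²·K/W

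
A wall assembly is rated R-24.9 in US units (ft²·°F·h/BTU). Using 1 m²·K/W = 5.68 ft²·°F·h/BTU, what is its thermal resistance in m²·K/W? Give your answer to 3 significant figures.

4.38 m²·K/W

R_SI = 24.9/5.68 = 4.384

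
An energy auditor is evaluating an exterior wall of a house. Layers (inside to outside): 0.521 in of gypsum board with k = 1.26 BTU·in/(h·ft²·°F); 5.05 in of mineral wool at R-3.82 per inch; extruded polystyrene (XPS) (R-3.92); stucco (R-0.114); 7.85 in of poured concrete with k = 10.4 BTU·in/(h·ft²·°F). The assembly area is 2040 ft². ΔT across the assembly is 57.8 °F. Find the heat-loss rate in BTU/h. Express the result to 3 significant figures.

0.521/1.26 = 0.4135
5.05 × 3.82 = 19.29
7.85/10.4 = 0.7548
R_total = 0.4135 + 19.29 + 3.92 + 0.114 + 0.7548 = 24.49 ft²·°F·h/BTU
Q = A·ΔT/R = 2040 × 57.8 / 24.49 = 4814 BTU/h

4810 BTU/h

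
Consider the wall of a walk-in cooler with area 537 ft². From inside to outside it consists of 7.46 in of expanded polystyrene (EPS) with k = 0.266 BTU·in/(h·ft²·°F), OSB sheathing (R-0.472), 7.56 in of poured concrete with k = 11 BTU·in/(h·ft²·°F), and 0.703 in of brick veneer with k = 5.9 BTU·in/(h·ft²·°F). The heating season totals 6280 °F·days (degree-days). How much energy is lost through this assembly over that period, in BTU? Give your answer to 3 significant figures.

2760000 BTU

7.46/0.266 = 28.05
7.56/11 = 0.6873
0.703/5.9 = 0.1192
R_total = 28.05 + 0.472 + 0.6873 + 0.1192 = 29.32 ft²·°F·h/BTU
E = A × HDD × 24 / R = 537 × 6280 × 24 / 29.32 = 2760000 BTU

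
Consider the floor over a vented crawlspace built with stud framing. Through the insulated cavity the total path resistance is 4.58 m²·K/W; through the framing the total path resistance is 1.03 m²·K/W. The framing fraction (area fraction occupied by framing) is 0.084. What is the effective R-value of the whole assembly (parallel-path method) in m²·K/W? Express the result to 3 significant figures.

U_eff = 0.916/4.58 + 0.084/1.03 = 0.2 + 0.08155 = 0.2816
R_eff = 1/U_eff = 3.552 m²·K/W

3.55 m²·K/W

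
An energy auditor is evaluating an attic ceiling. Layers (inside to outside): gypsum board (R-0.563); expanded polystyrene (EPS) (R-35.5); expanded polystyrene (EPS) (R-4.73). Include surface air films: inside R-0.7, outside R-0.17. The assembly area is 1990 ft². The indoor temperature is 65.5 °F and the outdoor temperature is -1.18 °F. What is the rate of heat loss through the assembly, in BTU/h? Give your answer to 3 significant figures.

R_total = 0.7 + 0.563 + 35.5 + 4.73 + 0.17 = 41.66 ft²·°F·h/BTU
Q = A·ΔT/R = 1990 × (65.5 − (-1.18)) / 41.66 = 3185 BTU/h

3180 BTU/h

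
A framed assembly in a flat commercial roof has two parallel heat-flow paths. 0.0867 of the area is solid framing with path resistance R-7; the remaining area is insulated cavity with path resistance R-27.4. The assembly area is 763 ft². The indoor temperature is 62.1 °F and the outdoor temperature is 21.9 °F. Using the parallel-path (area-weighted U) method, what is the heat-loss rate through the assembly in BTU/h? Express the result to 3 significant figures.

U_eff = 0.9133/27.4 + 0.0867/7 = 0.03333 + 0.01239 = 0.04572
R_eff = 1/U_eff = 21.87 ft²·°F·h/BTU
Q = 763 × (62.1 − 21.9) / 21.87 = 1402 BTU/h

1400 BTU/h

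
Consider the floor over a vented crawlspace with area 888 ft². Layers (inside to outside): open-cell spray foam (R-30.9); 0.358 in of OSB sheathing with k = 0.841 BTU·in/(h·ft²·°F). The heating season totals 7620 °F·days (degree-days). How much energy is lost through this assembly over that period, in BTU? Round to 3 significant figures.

5180000 BTU

0.358/0.841 = 0.4257
R_total = 30.9 + 0.4257 = 31.33 ft²·°F·h/BTU
E = A × HDD × 24 / R = 888 × 7620 × 24 / 31.33 = 5184000 BTU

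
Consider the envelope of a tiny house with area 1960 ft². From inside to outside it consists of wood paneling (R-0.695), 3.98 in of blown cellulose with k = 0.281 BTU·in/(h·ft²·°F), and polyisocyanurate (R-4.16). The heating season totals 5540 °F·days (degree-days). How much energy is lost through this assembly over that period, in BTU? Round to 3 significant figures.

3.98/0.281 = 14.16
R_total = 0.695 + 14.16 + 4.16 = 19.02 ft²·°F·h/BTU
E = A × HDD × 24 / R = 1960 × 5540 × 24 / 19.02 = 13700000 BTU

13700000 BTU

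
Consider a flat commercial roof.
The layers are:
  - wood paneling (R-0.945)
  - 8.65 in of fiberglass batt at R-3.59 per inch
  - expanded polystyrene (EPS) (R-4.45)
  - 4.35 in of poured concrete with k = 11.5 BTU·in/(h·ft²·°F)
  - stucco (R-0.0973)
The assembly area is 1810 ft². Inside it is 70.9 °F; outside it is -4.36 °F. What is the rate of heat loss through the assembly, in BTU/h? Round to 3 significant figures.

8.65 × 3.59 = 31.05
4.35/11.5 = 0.3783
R_total = 0.945 + 31.05 + 4.45 + 0.3783 + 0.0973 = 36.92 ft²·°F·h/BTU
Q = A·ΔT/R = 1810 × (70.9 − (-4.36)) / 36.92 = 3689 BTU/h

3690 BTU/h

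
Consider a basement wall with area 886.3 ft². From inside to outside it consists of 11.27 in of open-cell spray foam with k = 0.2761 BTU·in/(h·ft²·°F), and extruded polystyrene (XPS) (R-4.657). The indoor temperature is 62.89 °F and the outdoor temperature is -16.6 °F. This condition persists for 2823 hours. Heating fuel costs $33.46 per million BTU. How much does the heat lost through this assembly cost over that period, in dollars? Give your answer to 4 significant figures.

146.3 dollars

11.27/0.2761 = 40.819
R_total = 40.819 + 4.657 = 45.476 ft²·°F·h/BTU
Q = 886.3 × (62.89 − (-16.6)) / 45.476 = 1549.2 BTU/h
E = 1549.2 × 2823 = 4373500 BTU
Cost = 4373500/10⁶ × 33.46 = $146.34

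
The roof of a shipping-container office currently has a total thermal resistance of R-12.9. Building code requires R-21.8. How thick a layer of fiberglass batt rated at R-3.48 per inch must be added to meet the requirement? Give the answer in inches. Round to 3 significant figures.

2.56 in

ΔR = 21.8 − 12.9 = 8.9 ft²·°F·h/BTU
L = ΔR / (R/in) = 8.9/3.48 = 2.557 in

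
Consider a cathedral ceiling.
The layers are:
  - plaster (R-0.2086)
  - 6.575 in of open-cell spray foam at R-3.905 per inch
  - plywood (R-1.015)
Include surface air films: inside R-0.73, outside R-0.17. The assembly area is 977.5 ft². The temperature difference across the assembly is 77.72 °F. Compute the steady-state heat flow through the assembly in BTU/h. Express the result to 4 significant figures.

6.575 × 3.905 = 25.675
R_total = 0.73 + 0.2086 + 25.675 + 1.015 + 0.17 = 27.799 ft²·°F·h/BTU
Q = A·ΔT/R = 977.5 × 77.72 / 27.799 = 2732.9 BTU/h

2733 BTU/h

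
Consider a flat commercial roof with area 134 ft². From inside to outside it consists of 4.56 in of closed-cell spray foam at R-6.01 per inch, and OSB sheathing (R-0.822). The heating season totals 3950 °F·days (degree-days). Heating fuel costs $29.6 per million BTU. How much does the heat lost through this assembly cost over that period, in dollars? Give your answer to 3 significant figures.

4.56 × 6.01 = 27.41
R_total = 27.41 + 0.822 = 28.23 ft²·°F·h/BTU
E = A × HDD × 24 / R = 134 × 3950 × 24 / 28.23 = 450000 BTU
Cost = 450000/10⁶ × 29.6 = $13.32

13.3 dollars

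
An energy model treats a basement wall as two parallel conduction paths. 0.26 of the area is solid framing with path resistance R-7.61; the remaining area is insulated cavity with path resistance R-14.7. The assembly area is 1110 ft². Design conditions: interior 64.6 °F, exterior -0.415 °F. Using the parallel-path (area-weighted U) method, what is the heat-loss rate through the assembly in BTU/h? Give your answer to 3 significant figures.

6100 BTU/h

U_eff = 0.74/14.7 + 0.26/7.61 = 0.05034 + 0.03417 = 0.08451
R_eff = 1/U_eff = 11.83 ft²·°F·h/BTU
Q = 1110 × (64.6 − (-0.415)) / 11.83 = 6098 BTU/h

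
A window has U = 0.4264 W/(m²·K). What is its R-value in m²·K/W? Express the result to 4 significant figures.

R = 1/U = 1/0.4264 = 2.3452

2.345 m²·K/W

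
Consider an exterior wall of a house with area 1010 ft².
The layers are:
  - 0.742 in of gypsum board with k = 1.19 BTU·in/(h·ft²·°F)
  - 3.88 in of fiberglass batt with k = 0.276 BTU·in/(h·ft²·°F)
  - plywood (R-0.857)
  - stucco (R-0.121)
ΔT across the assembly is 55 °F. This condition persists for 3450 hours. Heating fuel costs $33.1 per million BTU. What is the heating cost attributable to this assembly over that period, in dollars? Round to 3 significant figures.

0.742/1.19 = 0.6235
3.88/0.276 = 14.06
R_total = 0.6235 + 14.06 + 0.857 + 0.121 = 15.66 ft²·°F·h/BTU
Q = 1010 × 55 / 15.66 = 3547 BTU/h
E = 3547 × 3450 = 12240000 BTU
Cost = 12240000/10⁶ × 33.1 = $405.1

405 dollars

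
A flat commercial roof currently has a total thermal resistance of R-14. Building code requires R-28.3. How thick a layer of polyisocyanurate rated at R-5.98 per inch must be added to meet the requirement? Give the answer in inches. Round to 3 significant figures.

ΔR = 28.3 − 14 = 14.3 ft²·°F·h/BTU
L = ΔR / (R/in) = 14.3/5.98 = 2.391 in

2.39 in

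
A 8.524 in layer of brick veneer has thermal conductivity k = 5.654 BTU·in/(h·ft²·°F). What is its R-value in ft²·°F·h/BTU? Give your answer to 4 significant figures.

R = L/k = 8.524/5.654 = 1.5076 ft²·°F·h/BTU

1.508 ft²·°F·h/BTU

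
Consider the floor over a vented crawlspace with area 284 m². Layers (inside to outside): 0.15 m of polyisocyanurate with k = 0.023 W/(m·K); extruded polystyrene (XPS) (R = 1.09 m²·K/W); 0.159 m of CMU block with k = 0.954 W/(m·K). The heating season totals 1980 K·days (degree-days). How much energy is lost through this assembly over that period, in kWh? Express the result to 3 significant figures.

1740 kWh

0.15/0.023 = 6.522
0.159/0.954 = 0.1667
R_total = 6.522 + 1.09 + 0.1667 = 7.778 m²·K/W
E = A × HDD × 24 / R / 1000 = 284 × 1980 × 24 / 7.778 / 1000 = 1735 kWh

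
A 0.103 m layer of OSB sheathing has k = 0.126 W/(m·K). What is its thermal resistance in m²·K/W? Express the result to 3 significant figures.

0.817 m²·K/W

R = L/k = 0.103/0.126 = 0.8175 m²·K/W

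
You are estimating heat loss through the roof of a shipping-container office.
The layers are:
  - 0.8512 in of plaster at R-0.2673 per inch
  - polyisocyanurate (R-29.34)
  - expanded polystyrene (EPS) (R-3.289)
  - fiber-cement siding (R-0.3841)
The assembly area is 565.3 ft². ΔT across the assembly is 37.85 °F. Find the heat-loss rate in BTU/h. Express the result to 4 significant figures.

0.8512 × 0.2673 = 0.22753
R_total = 0.22753 + 29.34 + 3.289 + 0.3841 = 33.241 ft²·°F·h/BTU
Q = A·ΔT/R = 565.3 × 37.85 / 33.241 = 643.69 BTU/h

643.7 BTU/h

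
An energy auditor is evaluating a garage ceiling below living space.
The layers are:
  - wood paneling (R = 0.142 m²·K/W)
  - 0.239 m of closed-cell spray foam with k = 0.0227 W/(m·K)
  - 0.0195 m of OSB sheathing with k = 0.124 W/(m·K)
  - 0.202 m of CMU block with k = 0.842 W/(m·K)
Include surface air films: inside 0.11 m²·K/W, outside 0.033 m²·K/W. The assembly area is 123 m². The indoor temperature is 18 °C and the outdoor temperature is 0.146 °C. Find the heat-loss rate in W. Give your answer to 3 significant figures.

196 W

0.239/0.0227 = 10.53
0.0195/0.124 = 0.1573
0.202/0.842 = 0.2399
R_total = 0.11 + 0.142 + 10.53 + 0.1573 + 0.2399 + 0.033 = 11.21 m²·K/W
Q = A·ΔT/R = 123 × (18 − 0.146) / 11.21 = 195.9 W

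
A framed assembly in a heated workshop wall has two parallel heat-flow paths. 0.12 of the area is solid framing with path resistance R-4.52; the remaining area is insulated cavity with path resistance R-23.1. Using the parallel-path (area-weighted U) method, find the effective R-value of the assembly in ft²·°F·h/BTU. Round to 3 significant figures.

15.5 ft²·°F·h/BTU

U_eff = 0.88/23.1 + 0.12/4.52 = 0.0381 + 0.02655 = 0.06464
R_eff = 1/U_eff = 15.47 ft²·°F·h/BTU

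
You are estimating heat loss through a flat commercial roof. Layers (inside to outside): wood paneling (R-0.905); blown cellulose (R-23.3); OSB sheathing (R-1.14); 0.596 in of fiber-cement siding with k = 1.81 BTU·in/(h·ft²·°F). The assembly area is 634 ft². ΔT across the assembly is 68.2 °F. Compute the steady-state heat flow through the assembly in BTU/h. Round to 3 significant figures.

1680 BTU/h

0.596/1.81 = 0.3293
R_total = 0.905 + 23.3 + 1.14 + 0.3293 = 25.67 ft²·°F·h/BTU
Q = A·ΔT/R = 634 × 68.2 / 25.67 = 1684 BTU/h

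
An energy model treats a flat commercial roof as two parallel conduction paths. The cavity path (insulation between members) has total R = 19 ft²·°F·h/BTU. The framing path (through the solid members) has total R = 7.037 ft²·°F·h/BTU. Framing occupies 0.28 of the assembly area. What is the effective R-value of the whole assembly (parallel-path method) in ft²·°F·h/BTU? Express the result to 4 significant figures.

U_eff = 0.72/19 + 0.28/7.037 = 0.037895 + 0.03979 = 0.077684
R_eff = 1/U_eff = 12.873 ft²·°F·h/BTU

12.87 ft²·°F·h/BTU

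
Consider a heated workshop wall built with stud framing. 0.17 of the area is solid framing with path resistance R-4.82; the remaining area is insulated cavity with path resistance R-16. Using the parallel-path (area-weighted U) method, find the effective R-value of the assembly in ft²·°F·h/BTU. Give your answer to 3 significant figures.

U_eff = 0.83/16 + 0.17/4.82 = 0.05187 + 0.03527 = 0.08714
R_eff = 1/U_eff = 11.48 ft²·°F·h/BTU

11.5 ft²·°F·h/BTU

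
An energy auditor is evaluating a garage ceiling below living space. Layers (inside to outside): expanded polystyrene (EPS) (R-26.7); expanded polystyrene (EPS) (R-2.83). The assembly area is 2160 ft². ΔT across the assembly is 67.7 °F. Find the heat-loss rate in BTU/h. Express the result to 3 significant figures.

R_total = 26.7 + 2.83 = 29.53 ft²·°F·h/BTU
Q = A·ΔT/R = 2160 × 67.7 / 29.53 = 4952 BTU/h

4950 BTU/h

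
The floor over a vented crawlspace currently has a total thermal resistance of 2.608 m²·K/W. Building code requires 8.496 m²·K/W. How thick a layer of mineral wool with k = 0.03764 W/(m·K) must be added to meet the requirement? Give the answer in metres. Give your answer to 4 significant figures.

0.2216 m

ΔR = 8.496 − 2.608 = 5.888 m²·K/W
L = ΔR × k = 5.888 × 0.03764 = 0.22162 m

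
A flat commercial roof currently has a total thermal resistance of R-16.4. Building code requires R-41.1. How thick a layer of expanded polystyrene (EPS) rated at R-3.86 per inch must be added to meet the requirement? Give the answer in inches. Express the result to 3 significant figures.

ΔR = 41.1 − 16.4 = 24.7 ft²·°F·h/BTU
L = ΔR / (R/in) = 24.7/3.86 = 6.399 in

6.40 in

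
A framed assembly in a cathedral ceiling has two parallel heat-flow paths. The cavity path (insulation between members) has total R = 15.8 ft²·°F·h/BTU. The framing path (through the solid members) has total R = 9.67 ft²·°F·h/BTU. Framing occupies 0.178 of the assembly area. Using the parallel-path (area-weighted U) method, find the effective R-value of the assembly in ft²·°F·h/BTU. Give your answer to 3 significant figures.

U_eff = 0.822/15.8 + 0.178/9.67 = 0.05203 + 0.01841 = 0.07043
R_eff = 1/U_eff = 14.2 ft²·°F·h/BTU

14.2 ft²·°F·h/BTU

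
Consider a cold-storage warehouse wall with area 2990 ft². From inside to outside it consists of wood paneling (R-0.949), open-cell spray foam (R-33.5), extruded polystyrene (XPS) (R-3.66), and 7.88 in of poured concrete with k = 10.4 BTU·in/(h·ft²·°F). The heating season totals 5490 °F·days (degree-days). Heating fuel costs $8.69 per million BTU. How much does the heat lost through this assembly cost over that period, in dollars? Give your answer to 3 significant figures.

88.1 dollars

7.88/10.4 = 0.7577
R_total = 0.949 + 33.5 + 3.66 + 0.7577 = 38.87 ft²·°F·h/BTU
E = A × HDD × 24 / R = 2990 × 5490 × 24 / 38.87 = 10140000 BTU
Cost = 10140000/10⁶ × 8.69 = $88.08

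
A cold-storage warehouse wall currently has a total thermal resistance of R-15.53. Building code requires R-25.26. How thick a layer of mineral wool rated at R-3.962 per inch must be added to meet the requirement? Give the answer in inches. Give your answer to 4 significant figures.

ΔR = 25.26 − 15.53 = 9.73 ft²·°F·h/BTU
L = ΔR / (R/in) = 9.73/3.962 = 2.4558 in

2.456 in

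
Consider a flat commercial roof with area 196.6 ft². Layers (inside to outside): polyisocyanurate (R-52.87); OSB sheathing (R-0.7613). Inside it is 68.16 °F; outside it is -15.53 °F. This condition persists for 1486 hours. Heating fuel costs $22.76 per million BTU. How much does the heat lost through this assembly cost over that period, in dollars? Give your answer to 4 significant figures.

R_total = 52.87 + 0.7613 = 53.631 ft²·°F·h/BTU
Q = 196.6 × (68.16 − (-15.53)) / 53.631 = 306.79 BTU/h
E = 306.79 × 1486 = 455890 BTU
Cost = 455890/10⁶ × 22.76 = $10.376

10.38 dollars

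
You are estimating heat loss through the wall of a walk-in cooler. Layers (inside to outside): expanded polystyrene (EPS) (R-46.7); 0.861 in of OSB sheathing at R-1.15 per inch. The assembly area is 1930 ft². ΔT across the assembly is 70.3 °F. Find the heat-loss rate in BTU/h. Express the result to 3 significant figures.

0.861 × 1.15 = 0.9901
R_total = 46.7 + 0.9901 = 47.69 ft²·°F·h/BTU
Q = A·ΔT/R = 1930 × 70.3 / 47.69 = 2845 BTU/h

2850 BTU/h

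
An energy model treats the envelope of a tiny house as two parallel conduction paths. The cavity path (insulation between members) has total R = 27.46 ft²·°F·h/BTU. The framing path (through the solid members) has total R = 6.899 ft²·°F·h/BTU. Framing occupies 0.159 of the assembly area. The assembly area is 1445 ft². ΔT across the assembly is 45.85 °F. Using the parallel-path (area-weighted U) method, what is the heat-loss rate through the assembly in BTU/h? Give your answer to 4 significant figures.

U_eff = 0.841/27.46 + 0.159/6.899 = 0.030626 + 0.023047 = 0.053673
R_eff = 1/U_eff = 18.631 ft²·°F·h/BTU
Q = 1445 × 45.85 / 18.631 = 3556 BTU/h

3556 BTU/h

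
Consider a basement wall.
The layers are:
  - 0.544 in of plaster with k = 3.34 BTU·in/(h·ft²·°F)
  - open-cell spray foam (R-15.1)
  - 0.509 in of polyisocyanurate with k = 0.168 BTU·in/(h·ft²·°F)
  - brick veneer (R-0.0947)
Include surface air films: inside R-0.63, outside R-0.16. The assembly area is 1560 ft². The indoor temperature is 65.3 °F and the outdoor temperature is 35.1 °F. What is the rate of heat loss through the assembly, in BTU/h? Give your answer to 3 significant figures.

0.544/3.34 = 0.1629
0.509/0.168 = 3.03
R_total = 0.63 + 0.1629 + 15.1 + 3.03 + 0.0947 + 0.16 = 19.18 ft²·°F·h/BTU
Q = A·ΔT/R = 1560 × (65.3 − 35.1) / 19.18 = 2457 BTU/h

2460 BTU/h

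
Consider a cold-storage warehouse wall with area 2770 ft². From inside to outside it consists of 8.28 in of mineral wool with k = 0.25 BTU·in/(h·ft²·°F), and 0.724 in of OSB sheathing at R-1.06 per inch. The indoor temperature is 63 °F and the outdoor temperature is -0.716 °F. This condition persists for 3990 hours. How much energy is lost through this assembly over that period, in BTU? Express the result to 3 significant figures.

8.28/0.25 = 33.12
0.724 × 1.06 = 0.7674
R_total = 33.12 + 0.7674 = 33.89 ft²·°F·h/BTU
Q = 2770 × (63 − (-0.716)) / 33.89 = 5208 BTU/h
E = 5208 × 3990 = 20780000 BTU

20800000 BTU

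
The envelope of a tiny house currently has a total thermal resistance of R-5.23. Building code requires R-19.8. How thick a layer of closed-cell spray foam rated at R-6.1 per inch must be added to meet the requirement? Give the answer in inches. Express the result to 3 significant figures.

ΔR = 19.8 − 5.23 = 14.57 ft²·°F·h/BTU
L = ΔR / (R/in) = 14.57/6.1 = 2.389 in

2.39 in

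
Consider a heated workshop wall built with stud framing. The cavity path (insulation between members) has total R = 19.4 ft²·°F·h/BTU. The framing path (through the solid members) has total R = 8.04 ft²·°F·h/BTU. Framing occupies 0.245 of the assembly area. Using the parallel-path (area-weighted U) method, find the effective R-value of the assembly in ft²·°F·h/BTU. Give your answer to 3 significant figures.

U_eff = 0.755/19.4 + 0.245/8.04 = 0.03892 + 0.03047 = 0.06939
R_eff = 1/U_eff = 14.41 ft²·°F·h/BTU

14.4 ft²·°F·h/BTU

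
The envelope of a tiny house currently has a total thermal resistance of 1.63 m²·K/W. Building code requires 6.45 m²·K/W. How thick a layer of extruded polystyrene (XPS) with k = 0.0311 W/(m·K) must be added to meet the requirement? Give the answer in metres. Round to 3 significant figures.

ΔR = 6.45 − 1.63 = 4.82 m²·K/W
L = ΔR × k = 4.82 × 0.0311 = 0.1499 m

0.150 m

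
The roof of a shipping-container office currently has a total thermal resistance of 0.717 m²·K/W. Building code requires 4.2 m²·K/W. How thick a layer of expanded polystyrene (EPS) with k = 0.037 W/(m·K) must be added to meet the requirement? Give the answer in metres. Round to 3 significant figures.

0.129 m

ΔR = 4.2 − 0.717 = 3.483 m²·K/W
L = ΔR × k = 3.483 × 0.037 = 0.1289 m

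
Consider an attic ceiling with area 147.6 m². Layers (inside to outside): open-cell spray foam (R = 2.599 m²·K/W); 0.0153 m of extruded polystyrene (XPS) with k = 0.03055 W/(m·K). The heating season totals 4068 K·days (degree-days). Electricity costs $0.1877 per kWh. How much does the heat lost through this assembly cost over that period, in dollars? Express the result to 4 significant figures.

872.6 dollars

0.0153/0.03055 = 0.50082
R_total = 2.599 + 0.50082 = 3.0998 m²·K/W
E = A × HDD × 24 / R / 1000 = 147.6 × 4068 × 24 / 3.0998 / 1000 = 4648.8 kWh
Cost = 4648.8 × 0.1877 = $872.58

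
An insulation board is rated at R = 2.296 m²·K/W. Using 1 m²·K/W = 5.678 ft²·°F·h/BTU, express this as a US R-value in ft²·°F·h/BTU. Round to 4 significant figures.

R_US = 2.296 × 5.678 = 13.037

13.04 ft²·°F·h/BTU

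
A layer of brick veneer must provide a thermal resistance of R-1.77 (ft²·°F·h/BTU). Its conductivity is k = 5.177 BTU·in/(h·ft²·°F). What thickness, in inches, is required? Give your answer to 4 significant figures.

L = R × k = 1.77 × 5.177 = 9.1633 in

9.163 in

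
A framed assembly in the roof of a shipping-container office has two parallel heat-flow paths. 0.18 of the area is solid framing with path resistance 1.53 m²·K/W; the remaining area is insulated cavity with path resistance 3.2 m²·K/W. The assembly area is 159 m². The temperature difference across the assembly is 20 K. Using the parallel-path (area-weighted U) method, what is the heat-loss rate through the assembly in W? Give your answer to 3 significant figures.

1190 W

U_eff = 0.82/3.2 + 0.18/1.53 = 0.2562 + 0.1176 = 0.3739
R_eff = 1/U_eff = 2.675 m²·K/W
Q = 159 × 20 / 2.675 = 1189 W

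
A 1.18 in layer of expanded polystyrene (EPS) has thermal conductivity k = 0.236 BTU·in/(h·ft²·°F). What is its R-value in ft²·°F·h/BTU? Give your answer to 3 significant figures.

5.00 ft²·°F·h/BTU

R = L/k = 1.18/0.236 = 5 ft²·°F·h/BTU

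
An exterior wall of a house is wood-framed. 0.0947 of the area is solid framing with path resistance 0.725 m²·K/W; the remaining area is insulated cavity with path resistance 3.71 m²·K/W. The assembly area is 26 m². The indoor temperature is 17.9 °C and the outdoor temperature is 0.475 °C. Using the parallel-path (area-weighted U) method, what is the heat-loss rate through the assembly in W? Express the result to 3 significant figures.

U_eff = 0.9053/3.71 + 0.0947/0.725 = 0.244 + 0.1306 = 0.3746
R_eff = 1/U_eff = 2.669 m²·K/W
Q = 26 × (17.9 − 0.475) / 2.669 = 169.7 W

170 W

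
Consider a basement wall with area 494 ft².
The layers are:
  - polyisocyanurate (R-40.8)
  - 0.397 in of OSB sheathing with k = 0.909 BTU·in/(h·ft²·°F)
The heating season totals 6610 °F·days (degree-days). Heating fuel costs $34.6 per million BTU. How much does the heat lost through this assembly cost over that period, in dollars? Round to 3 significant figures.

65.8 dollars

0.397/0.909 = 0.4367
R_total = 40.8 + 0.4367 = 41.24 ft²·°F·h/BTU
E = A × HDD × 24 / R = 494 × 6610 × 24 / 41.24 = 1900000 BTU
Cost = 1900000/10⁶ × 34.6 = $65.76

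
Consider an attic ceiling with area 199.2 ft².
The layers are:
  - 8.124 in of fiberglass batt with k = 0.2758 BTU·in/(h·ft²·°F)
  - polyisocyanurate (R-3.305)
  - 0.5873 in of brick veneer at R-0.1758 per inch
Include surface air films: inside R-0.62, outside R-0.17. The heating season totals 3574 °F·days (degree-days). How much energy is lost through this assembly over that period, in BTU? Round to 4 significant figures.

8.124/0.2758 = 29.456
0.5873 × 0.1758 = 0.10325
R_total = 0.62 + 29.456 + 3.305 + 0.10325 + 0.17 = 33.654 ft²·°F·h/BTU
E = A × HDD × 24 / R = 199.2 × 3574 × 24 / 33.654 = 507710 BTU

507700 BTU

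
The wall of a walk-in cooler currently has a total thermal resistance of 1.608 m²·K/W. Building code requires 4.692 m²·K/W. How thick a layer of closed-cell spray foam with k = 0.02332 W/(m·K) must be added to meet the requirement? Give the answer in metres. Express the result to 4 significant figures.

0.07192 m

ΔR = 4.692 − 1.608 = 3.084 m²·K/W
L = ΔR × k = 3.084 × 0.02332 = 0.071919 m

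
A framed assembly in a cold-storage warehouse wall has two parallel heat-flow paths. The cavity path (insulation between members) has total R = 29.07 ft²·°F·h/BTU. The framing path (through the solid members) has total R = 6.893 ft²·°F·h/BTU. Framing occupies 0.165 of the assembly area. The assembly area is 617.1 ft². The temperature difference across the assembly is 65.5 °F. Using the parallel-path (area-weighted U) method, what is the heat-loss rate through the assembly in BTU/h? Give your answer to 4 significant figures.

U_eff = 0.835/29.07 + 0.165/6.893 = 0.028724 + 0.023937 = 0.052661
R_eff = 1/U_eff = 18.989 ft²·°F·h/BTU
Q = 617.1 × 65.5 / 18.989 = 2128.6 BTU/h

2129 BTU/h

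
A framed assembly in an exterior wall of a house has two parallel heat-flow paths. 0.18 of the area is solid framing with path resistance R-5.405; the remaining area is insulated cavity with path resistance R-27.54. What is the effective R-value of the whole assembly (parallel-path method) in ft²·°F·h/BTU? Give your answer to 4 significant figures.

U_eff = 0.82/27.54 + 0.18/5.405 = 0.029775 + 0.033302 = 0.063077
R_eff = 1/U_eff = 15.854 ft²·°F·h/BTU

15.85 ft²·°F·h/BTU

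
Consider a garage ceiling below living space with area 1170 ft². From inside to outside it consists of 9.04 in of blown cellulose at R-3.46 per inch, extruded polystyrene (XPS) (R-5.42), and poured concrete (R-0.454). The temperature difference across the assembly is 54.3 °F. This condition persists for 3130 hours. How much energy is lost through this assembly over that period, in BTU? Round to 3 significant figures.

9.04 × 3.46 = 31.28
R_total = 31.28 + 5.42 + 0.454 = 37.15 ft²·°F·h/BTU
Q = 1170 × 54.3 / 37.15 = 1710 BTU/h
E = 1710 × 3130 = 5352000 BTU

5350000 BTU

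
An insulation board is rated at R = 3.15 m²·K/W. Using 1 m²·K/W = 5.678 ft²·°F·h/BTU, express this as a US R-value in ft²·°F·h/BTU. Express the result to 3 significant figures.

R_US = 3.15 × 5.678 = 17.89

17.9 ft²·°F·h/BTU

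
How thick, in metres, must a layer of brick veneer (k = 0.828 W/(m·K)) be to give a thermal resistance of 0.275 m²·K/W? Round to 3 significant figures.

0.228 m

L = R·k = 0.275 × 0.828 = 0.2277 m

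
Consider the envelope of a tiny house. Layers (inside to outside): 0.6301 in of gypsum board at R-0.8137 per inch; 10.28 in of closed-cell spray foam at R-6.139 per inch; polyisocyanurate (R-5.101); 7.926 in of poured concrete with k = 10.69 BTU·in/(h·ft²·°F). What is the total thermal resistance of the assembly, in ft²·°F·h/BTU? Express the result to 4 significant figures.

69.46 ft²·°F·h/BTU

0.6301 × 0.8137 = 0.51271
10.28 × 6.139 = 63.109
7.926/10.69 = 0.74144
R_total = 0.51271 + 63.109 + 5.101 + 0.74144 = 69.464 ft²·°F·h/BTU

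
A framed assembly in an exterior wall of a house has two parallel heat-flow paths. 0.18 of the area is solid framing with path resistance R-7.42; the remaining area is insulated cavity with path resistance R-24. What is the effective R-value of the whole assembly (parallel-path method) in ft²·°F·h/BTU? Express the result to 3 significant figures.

17.1 ft²·°F·h/BTU

U_eff = 0.82/24 + 0.18/7.42 = 0.03417 + 0.02426 = 0.05843
R_eff = 1/U_eff = 17.12 ft²·°F·h/BTU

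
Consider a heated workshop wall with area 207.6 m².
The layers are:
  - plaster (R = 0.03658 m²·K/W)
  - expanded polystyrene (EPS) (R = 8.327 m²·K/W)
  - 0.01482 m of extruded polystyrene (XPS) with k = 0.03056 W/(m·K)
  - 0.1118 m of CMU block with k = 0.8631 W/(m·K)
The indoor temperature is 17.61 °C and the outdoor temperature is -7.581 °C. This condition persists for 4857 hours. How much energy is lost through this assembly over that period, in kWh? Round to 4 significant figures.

2829 kWh

0.01482/0.03056 = 0.48495
0.1118/0.8631 = 0.12953
R_total = 0.03658 + 8.327 + 0.48495 + 0.12953 = 8.9781 m²·K/W
Q = 207.6 × (17.61 − (-7.581)) / 8.9781 = 582.49 W
E = 582.49 W × 4857 h / 1000 = 2829.2 kWh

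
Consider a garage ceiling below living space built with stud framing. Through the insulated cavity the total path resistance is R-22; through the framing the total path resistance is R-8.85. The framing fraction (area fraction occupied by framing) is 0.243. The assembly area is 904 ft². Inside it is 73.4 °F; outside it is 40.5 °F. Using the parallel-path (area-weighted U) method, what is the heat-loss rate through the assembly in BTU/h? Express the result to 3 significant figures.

U_eff = 0.757/22 + 0.243/8.85 = 0.03441 + 0.02746 = 0.06187
R_eff = 1/U_eff = 16.16 ft²·°F·h/BTU
Q = 904 × (73.4 − 40.5) / 16.16 = 1840 BTU/h

1840 BTU/h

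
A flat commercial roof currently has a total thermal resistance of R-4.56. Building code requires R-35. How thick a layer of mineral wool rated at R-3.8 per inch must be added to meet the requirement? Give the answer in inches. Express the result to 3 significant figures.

ΔR = 35 − 4.56 = 30.44 ft²·°F·h/BTU
L = ΔR / (R/in) = 30.44/3.8 = 8.011 in

8.01 in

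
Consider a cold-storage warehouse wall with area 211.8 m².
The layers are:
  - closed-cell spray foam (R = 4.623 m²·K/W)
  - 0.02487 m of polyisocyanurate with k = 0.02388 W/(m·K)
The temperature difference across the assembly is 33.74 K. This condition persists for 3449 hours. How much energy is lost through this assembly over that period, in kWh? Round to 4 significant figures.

4351 kWh

0.02487/0.02388 = 1.0415
R_total = 4.623 + 1.0415 = 5.6645 m²·K/W
Q = 211.8 × 33.74 / 5.6645 = 1261.6 W
E = 1261.6 W × 3449 h / 1000 = 4351.2 kWh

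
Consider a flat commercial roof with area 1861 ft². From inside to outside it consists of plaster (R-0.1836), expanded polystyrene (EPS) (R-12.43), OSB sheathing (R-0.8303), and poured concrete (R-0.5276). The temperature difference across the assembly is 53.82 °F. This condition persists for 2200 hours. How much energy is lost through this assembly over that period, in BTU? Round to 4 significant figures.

R_total = 0.1836 + 12.43 + 0.8303 + 0.5276 = 13.971 ft²·°F·h/BTU
Q = 1861 × 53.82 / 13.971 = 7168.8 BTU/h
E = 7168.8 × 2200 = 15771000 BTU

15770000 BTU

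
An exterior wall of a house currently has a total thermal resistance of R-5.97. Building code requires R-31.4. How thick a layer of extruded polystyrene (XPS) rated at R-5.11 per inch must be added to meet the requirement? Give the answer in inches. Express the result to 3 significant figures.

4.98 in

ΔR = 31.4 − 5.97 = 25.43 ft²·°F·h/BTU
L = ΔR / (R/in) = 25.43/5.11 = 4.977 in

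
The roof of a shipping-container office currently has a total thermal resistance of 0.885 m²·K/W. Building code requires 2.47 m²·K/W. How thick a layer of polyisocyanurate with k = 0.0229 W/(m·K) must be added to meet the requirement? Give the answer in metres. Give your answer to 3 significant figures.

0.0363 m

ΔR = 2.47 − 0.885 = 1.585 m²·K/W
L = ΔR × k = 1.585 × 0.0229 = 0.0363 m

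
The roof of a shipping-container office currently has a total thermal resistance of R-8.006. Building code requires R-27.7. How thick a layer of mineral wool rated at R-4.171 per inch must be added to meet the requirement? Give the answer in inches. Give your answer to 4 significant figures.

4.722 in

ΔR = 27.7 − 8.006 = 19.694 ft²·°F·h/BTU
L = ΔR / (R/in) = 19.694/4.171 = 4.7216 in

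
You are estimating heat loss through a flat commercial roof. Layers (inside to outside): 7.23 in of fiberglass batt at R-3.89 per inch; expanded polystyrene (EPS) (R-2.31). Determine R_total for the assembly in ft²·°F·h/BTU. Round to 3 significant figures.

30.4 ft²·°F·h/BTU

7.23 × 3.89 = 28.12
R_total = 28.12 + 2.31 = 30.43 ft²·°F·h/BTU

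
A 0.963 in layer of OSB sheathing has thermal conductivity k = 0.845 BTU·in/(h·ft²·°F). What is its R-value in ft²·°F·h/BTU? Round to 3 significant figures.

R = L/k = 0.963/0.845 = 1.14 ft²·°F·h/BTU

1.14 ft²·°F·h/BTU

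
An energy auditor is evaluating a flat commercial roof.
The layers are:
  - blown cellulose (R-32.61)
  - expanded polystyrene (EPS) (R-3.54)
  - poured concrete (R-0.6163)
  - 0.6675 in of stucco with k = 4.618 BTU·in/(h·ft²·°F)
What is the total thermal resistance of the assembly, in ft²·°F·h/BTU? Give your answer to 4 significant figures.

36.91 ft²·°F·h/BTU

0.6675/4.618 = 0.14454
R_total = 32.61 + 3.54 + 0.6163 + 0.14454 = 36.911 ft²·°F·h/BTU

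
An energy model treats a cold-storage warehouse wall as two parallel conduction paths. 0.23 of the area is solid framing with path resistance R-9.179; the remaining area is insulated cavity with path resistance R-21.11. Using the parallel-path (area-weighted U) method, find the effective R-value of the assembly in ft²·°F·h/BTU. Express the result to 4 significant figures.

U_eff = 0.77/21.11 + 0.23/9.179 = 0.036476 + 0.025057 = 0.061533
R_eff = 1/U_eff = 16.251 ft²·°F·h/BTU

16.25 ft²·°F·h/BTU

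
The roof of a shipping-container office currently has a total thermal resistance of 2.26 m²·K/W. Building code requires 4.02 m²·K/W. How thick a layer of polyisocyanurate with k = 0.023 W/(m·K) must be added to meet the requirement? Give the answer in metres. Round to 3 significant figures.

ΔR = 4.02 − 2.26 = 1.76 m²·K/W
L = ΔR × k = 1.76 × 0.023 = 0.04048 m

0.0405 m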